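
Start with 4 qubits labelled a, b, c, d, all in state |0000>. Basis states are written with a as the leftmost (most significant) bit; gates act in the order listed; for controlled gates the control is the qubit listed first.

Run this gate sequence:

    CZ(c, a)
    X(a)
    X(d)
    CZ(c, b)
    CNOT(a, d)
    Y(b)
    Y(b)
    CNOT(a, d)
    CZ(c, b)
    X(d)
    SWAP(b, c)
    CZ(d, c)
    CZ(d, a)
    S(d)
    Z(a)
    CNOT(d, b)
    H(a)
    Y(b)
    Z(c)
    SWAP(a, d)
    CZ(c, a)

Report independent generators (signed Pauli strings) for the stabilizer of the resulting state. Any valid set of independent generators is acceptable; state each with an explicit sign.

The stabilizer group can be generated by -IIIX, +ZIII, -IZII, +IIZI, among other valid generating sets. Key observation: steps 3-10 multiply out to the identity, so the circuit reduces to the remaining gates.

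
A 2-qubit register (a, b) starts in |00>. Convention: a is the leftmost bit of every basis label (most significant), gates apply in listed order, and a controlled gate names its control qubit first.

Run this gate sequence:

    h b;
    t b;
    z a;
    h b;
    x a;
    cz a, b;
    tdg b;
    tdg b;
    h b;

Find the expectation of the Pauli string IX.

The expectation value of IX is sqrt(2)/2.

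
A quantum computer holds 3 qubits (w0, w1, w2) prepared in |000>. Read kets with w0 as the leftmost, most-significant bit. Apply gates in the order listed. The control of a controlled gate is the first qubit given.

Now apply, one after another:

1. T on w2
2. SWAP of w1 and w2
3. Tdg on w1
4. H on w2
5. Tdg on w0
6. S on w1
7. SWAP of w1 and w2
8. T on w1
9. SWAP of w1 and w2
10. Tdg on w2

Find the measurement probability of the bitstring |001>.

A full measurement returns |001> with probability 1/2.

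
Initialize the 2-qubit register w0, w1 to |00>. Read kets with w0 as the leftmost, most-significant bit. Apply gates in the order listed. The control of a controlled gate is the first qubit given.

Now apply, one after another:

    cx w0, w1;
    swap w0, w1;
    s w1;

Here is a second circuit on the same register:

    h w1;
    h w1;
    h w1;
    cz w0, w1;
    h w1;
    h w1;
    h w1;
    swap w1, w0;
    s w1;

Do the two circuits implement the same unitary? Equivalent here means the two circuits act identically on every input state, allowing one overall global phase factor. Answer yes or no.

Yes: on every input state the two circuits agree up to one overall phase factor.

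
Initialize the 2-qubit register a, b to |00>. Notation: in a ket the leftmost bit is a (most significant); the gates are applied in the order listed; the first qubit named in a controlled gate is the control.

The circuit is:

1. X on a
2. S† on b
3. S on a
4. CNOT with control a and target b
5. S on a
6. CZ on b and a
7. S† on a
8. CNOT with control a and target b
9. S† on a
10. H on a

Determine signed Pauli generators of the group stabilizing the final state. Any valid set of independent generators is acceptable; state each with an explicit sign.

The final state is stabilized by the group generated by -XI, +IZ; other independent generating sets are equally valid.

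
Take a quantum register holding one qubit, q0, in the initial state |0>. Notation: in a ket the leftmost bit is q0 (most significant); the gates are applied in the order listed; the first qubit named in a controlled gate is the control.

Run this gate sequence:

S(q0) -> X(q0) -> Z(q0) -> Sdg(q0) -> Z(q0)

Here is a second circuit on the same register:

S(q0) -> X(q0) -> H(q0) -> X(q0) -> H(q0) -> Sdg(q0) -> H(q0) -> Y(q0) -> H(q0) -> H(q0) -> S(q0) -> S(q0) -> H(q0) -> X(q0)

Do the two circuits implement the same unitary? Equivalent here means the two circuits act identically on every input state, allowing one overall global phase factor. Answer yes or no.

No: there is an input state on which the two circuits produce genuinely different outputs (not merely differing by a phase).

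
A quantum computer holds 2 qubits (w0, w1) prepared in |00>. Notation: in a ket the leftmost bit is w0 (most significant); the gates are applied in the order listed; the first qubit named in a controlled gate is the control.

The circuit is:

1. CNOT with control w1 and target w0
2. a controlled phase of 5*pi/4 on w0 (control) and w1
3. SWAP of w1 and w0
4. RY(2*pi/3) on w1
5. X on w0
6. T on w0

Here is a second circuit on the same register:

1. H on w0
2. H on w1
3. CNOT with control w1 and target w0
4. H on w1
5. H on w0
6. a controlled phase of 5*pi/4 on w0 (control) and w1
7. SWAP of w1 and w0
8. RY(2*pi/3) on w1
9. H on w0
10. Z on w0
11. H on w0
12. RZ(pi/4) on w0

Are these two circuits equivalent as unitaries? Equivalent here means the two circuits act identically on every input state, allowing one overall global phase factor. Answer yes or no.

No — the two circuits implement different unitaries, even allowing a global phase.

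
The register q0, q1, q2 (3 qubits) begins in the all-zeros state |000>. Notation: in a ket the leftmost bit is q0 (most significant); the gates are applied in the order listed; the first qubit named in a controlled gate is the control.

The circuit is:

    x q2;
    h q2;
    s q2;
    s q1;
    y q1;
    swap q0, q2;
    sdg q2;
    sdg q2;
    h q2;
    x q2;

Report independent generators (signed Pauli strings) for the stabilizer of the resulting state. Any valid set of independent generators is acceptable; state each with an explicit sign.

The final state is stabilized by the group generated by -YII, +IIX, -IZI; other independent generating sets are equally valid.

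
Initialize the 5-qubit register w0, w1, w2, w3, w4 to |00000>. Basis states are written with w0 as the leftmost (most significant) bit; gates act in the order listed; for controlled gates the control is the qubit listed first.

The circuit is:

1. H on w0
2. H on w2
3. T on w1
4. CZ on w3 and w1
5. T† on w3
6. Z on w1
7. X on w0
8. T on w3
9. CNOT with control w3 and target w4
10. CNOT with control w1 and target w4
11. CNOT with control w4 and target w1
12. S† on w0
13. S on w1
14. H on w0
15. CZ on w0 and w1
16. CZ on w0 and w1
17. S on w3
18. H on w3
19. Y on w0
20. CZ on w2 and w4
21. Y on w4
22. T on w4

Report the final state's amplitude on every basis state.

The resulting statevector has amplitude (1 + I)*exp(I*pi/4)/4 on |00001>, (1 + I)*exp(I*pi/4)/4 on |00011>, (1 + I)*exp(I*pi/4)/4 on |00101>, (1 + I)*exp(I*pi/4)/4 on |00111>, -sqrt(2)/4 on |10001>, -sqrt(2)/4 on |10011>, -sqrt(2)/4 on |10101>, -sqrt(2)/4 on |10111>, and 0 on every other basis state.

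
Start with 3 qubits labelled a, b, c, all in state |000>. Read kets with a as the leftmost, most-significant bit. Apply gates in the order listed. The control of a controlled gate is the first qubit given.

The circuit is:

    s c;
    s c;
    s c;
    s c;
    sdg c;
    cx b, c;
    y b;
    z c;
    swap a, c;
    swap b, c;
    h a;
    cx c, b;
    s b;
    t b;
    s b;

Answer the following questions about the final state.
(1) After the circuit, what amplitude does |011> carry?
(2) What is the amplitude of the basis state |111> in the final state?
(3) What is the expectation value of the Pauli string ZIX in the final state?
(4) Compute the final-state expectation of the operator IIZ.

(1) The amplitude on |011> is -sqrt(2)*exp(3*I*pi/4)/2.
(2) |111> carries amplitude -sqrt(2)*exp(3*I*pi/4)/2 in the final state.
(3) The observable ZIX averages to 0.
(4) In the final state, IIZ has expectation -1.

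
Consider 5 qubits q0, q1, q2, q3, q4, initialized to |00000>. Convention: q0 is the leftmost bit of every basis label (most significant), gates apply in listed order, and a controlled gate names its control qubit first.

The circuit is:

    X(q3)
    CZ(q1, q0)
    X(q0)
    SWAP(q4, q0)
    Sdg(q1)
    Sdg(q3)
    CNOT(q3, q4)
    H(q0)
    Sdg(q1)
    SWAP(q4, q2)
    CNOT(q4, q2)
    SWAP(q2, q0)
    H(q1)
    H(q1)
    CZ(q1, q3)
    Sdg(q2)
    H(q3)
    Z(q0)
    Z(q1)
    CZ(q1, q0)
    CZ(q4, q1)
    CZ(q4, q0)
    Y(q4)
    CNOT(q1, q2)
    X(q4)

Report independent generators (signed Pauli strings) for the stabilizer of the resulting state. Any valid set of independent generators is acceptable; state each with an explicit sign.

The final state is stabilized by the group generated by -IIYII, -IIIXI, +ZIIII, +IZIII, +IIIIZ; other independent generating sets are equally valid.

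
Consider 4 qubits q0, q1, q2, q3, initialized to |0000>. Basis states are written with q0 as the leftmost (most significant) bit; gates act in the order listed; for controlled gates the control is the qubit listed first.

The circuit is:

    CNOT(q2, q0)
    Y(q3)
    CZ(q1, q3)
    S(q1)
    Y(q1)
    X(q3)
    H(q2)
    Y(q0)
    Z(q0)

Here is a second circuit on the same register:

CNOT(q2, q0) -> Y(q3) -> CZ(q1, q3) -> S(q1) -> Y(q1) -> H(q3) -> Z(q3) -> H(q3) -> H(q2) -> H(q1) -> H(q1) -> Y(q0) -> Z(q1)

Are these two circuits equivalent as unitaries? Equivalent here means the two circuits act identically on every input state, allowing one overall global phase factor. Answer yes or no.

No: there is an input state on which the two circuits produce genuinely different outputs (not merely differing by a phase).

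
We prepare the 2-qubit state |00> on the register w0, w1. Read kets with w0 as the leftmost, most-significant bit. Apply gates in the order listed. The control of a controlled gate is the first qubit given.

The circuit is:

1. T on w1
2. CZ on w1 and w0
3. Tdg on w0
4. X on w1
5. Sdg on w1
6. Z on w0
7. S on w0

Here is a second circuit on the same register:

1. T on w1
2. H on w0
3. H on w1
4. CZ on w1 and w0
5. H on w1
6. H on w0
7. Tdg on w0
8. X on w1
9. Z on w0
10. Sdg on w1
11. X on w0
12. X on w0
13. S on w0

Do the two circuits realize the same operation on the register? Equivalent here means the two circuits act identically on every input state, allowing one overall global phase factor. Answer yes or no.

No, they are not equivalent — no single phase factor reconciles the two unitaries.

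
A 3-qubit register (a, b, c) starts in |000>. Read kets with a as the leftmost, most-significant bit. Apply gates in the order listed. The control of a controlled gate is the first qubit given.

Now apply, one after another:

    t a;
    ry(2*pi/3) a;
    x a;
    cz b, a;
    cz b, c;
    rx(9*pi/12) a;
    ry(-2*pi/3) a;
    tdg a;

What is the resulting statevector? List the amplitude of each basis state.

The resulting statevector has amplitude sqrt(6 - 3*sqrt(2))/4 - I*sqrt(sqrt(2) + 2)/2 on |000>, sqrt(2 - sqrt(2))*exp(3*I*pi/4)/4 on |100>, and 0 on every other basis state.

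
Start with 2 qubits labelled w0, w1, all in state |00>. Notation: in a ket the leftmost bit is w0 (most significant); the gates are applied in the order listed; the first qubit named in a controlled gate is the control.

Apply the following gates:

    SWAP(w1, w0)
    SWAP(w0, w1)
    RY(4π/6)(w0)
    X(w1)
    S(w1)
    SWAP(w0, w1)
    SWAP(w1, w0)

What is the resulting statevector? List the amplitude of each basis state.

The resulting statevector has amplitude 0 on |00>, I/2 on |01>, 0 on |10>, sqrt(3)*I/2 on |11>.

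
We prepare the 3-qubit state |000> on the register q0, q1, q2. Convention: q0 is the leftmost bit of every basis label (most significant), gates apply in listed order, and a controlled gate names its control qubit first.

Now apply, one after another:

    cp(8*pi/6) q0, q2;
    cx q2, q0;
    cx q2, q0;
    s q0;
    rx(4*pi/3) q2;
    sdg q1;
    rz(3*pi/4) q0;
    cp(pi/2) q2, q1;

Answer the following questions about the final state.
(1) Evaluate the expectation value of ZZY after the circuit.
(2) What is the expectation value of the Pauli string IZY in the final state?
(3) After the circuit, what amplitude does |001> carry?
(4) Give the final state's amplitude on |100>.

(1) The observable ZZY averages to sqrt(3)/2. Key observation: the block from step 2 through step 3 cancels to the identity and can be dropped.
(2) The observable IZY averages to sqrt(3)/2.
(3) The amplitude on |001> is -sqrt(3)*exp(I*pi/8)/2.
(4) The amplitude on |100> is 0.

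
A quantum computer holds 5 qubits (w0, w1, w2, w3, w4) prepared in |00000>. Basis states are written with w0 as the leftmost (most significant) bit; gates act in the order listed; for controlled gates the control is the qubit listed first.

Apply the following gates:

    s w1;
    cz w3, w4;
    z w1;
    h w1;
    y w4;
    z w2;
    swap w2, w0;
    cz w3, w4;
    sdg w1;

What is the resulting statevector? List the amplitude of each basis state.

The resulting statevector has amplitude sqrt(2)*I/2 on |00001>, sqrt(2)/2 on |01001>, and 0 on every other basis state.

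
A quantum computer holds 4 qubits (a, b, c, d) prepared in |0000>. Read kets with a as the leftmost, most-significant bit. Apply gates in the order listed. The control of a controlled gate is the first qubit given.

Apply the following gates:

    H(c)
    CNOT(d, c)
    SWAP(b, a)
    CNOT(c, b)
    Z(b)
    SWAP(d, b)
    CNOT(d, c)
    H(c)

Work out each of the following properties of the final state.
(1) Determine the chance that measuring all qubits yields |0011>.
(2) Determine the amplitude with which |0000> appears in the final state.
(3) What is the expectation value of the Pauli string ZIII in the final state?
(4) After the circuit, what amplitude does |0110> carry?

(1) Outcome |0011> occurs with probability 1/4.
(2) The amplitude on |0000> is 1/2.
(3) The expectation value of ZIII is 1.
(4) The amplitude on |0110> is 0.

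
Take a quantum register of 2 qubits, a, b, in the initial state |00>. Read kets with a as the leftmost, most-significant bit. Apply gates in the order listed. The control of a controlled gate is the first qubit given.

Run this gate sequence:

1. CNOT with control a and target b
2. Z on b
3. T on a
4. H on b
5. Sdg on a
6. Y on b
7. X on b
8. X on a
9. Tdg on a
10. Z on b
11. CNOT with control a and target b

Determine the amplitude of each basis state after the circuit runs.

The resulting statevector has amplitude 0 on |00>, 0 on |01>, sqrt(2)*exp(I*pi/4)/2 on |10>, sqrt(2)*exp(I*pi/4)/2 on |11>.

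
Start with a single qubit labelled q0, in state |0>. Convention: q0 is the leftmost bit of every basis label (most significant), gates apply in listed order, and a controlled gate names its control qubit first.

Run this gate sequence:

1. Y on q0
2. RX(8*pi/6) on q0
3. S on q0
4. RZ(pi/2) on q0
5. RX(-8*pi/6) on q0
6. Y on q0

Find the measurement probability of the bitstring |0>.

The probability of measuring |0> is 1/4.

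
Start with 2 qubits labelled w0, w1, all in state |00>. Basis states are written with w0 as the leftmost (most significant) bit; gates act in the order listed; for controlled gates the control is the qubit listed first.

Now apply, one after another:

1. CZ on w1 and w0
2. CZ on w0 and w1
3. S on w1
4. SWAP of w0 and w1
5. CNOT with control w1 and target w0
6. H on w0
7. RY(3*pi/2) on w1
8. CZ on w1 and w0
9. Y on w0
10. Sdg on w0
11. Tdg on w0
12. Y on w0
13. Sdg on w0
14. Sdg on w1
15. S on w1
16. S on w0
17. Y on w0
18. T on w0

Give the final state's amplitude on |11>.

The final state's coefficient on |11> equals 1/2. Key observation: steps 11-18 multiply out to the identity, so the circuit reduces to the remaining gates.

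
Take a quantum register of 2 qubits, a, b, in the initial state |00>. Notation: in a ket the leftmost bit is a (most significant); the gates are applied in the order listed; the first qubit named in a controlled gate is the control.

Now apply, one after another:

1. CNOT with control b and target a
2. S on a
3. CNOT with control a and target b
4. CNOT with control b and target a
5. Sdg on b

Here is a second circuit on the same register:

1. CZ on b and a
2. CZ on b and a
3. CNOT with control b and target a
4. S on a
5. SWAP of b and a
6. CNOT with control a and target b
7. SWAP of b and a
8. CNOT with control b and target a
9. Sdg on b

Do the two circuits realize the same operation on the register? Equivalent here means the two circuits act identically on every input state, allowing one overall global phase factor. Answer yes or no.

No, they are not equivalent — no single phase factor reconciles the two unitaries.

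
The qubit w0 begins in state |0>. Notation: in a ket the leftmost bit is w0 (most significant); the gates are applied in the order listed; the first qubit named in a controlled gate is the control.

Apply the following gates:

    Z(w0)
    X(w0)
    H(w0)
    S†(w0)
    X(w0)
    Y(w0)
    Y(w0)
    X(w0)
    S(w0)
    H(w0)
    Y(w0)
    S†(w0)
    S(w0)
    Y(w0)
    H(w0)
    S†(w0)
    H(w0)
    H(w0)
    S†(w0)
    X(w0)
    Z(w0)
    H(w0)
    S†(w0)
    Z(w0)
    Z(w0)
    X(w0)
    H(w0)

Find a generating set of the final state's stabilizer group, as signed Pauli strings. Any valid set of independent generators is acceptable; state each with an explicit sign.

The final state is stabilized by the group generated by +X; other independent generating sets are equally valid. Key observation: gates 3-10 undo each other exactly, leaving only the rest of the circuit to track.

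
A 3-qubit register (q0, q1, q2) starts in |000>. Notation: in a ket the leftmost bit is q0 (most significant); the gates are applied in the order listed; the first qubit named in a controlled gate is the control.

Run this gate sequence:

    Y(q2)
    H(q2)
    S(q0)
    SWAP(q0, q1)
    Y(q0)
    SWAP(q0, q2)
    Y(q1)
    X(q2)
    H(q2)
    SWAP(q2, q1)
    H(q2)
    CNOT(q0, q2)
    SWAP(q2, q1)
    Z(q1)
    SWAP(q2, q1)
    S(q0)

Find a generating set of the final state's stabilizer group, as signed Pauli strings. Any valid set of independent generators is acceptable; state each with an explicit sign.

One valid set of independent stabilizer generators is +YII, +IXI, +IIX (any independent generating set of the same group is equally correct).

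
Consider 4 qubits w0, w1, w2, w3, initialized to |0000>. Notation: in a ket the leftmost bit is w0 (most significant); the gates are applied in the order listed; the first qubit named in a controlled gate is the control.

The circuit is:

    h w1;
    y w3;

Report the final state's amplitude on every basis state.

The resulting statevector has amplitude sqrt(2)*I/2 on |0001>, sqrt(2)*I/2 on |0101>, and 0 on every other basis state.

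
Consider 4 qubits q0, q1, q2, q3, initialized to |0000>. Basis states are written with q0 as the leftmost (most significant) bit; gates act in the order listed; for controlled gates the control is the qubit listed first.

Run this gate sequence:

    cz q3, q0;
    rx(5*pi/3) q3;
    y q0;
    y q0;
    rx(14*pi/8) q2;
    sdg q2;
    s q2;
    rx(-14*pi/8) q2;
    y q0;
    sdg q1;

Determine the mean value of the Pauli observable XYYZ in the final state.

The expectation value of XYYZ is 0. Key observation: the block from step 4 through step 9 cancels to the identity and can be dropped.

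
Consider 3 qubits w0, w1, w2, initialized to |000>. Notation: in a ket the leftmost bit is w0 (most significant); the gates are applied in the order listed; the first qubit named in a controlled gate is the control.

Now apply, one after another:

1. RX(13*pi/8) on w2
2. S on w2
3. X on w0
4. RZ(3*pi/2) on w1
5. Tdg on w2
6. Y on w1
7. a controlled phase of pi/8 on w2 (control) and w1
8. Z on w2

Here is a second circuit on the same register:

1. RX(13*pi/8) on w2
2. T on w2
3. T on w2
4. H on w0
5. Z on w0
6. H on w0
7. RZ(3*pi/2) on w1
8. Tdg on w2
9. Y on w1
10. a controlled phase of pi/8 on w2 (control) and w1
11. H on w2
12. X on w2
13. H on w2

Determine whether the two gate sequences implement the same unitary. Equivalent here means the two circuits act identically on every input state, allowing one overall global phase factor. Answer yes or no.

Yes, they are equivalent — the unitaries differ by at most a global phase.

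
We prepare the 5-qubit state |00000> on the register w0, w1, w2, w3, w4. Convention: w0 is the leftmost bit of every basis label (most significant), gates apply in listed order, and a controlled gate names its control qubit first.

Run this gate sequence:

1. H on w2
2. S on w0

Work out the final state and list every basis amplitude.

The final amplitudes are sqrt(2)/2 on |00000>, sqrt(2)/2 on |00100>, and 0 on every other basis state.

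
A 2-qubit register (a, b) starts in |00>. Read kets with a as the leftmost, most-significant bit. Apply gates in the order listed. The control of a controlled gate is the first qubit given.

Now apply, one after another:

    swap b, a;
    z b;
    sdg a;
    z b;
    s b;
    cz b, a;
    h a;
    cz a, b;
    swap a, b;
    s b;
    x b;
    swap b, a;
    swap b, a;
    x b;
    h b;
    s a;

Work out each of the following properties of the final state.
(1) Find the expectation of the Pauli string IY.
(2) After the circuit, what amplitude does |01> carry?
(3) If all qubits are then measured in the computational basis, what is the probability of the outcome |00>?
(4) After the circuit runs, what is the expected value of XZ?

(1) In the final state, IY has expectation -1. Key observation: the block from step 11 through step 14 cancels to the identity and can be dropped.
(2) |01> carries amplitude 1/2 - I/2 in the final state.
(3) Outcome |00> occurs with probability 1/2.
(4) In the final state, XZ has expectation 0.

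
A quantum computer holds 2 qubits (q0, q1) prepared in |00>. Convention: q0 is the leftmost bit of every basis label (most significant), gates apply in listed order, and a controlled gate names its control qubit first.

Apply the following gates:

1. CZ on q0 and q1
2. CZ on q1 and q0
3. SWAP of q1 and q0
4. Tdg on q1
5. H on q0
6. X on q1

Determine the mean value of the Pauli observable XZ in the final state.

The expectation value of XZ is -1.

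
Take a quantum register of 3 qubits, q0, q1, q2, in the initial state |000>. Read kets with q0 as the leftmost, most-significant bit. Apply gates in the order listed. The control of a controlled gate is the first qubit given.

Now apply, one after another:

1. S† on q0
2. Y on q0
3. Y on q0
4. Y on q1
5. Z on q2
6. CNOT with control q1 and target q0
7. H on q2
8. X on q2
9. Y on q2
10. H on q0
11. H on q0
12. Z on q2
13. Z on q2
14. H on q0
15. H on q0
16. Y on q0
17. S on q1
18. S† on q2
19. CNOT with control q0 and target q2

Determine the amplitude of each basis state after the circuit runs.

After the circuit, the state carries amplitude sqrt(2)/2 on |010>, sqrt(2)*I/2 on |011>, and 0 on every other basis state. Key observation: steps 10-15 multiply out to the identity, so the circuit reduces to the remaining gates.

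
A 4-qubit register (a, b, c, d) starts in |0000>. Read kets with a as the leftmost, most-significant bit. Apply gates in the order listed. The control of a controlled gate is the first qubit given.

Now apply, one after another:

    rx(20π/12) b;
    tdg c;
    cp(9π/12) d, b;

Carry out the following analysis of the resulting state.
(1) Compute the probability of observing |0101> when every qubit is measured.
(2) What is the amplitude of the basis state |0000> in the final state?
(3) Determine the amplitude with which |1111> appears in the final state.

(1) Outcome |0101> occurs with probability 0.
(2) The final state's coefficient on |0000> equals -sqrt(3)/2.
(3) The amplitude on |1111> is 0.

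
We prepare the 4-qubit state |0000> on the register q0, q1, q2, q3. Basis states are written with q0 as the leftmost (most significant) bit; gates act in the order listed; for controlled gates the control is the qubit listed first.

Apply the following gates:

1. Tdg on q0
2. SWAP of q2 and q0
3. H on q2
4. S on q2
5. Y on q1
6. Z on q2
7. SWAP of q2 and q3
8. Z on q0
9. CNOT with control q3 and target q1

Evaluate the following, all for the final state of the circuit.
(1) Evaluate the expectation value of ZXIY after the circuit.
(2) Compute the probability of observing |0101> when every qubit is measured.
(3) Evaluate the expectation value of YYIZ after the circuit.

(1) The observable ZXIY averages to -1.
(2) Outcome |0101> occurs with probability 0.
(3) The observable YYIZ averages to 0.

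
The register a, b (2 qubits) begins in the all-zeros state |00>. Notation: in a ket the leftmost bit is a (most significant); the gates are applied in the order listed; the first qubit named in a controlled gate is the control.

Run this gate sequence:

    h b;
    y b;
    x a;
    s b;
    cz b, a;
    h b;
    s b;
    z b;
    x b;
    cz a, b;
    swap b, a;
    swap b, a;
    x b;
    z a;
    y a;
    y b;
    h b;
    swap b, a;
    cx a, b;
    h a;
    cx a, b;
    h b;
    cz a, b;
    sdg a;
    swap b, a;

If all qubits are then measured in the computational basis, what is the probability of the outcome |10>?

The probability of measuring |10> is 1/4.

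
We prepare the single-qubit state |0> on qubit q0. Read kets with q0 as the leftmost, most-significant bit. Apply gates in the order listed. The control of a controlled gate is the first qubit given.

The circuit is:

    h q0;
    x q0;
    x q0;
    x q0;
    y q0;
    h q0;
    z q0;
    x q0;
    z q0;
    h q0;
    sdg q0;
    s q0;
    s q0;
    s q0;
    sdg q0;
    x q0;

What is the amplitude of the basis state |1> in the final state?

|1> carries amplitude sqrt(2)*I/2 in the final state.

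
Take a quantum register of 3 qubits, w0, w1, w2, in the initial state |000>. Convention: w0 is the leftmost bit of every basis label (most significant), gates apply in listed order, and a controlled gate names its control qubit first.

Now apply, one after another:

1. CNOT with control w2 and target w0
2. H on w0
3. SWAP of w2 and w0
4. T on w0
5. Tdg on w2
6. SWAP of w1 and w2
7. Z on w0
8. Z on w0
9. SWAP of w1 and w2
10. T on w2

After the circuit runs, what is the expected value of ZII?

In the final state, ZII has expectation 1.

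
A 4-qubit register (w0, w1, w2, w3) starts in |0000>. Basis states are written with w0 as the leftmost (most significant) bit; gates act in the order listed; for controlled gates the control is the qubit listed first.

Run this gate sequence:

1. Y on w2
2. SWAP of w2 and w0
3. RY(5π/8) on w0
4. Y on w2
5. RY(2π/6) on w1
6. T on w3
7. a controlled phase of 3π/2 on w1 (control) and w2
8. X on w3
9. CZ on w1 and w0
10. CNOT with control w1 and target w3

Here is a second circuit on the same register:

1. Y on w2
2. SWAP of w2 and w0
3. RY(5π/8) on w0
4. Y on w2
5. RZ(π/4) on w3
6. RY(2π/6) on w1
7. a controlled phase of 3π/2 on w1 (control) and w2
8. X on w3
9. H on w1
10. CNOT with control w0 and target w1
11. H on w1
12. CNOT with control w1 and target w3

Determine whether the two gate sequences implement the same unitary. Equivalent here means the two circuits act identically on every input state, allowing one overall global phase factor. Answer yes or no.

Yes, they are equivalent — the unitaries differ by at most a global phase.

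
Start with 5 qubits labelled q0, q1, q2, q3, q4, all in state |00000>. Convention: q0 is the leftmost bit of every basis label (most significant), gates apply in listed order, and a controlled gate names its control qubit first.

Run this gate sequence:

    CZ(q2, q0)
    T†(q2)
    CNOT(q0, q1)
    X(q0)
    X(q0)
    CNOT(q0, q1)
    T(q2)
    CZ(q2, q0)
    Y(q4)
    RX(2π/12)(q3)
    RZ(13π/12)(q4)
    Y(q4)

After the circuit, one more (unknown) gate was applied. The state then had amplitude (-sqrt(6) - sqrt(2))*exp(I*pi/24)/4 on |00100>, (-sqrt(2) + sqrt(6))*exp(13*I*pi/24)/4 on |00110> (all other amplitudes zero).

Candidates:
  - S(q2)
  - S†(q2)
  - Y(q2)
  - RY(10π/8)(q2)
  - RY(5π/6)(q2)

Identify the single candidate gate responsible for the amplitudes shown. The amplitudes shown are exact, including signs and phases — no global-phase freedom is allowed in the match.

The unique candidate consistent with the amplitudes is Y(q2). Key observation: the block from step 1 through step 8 cancels to the identity and can be dropped.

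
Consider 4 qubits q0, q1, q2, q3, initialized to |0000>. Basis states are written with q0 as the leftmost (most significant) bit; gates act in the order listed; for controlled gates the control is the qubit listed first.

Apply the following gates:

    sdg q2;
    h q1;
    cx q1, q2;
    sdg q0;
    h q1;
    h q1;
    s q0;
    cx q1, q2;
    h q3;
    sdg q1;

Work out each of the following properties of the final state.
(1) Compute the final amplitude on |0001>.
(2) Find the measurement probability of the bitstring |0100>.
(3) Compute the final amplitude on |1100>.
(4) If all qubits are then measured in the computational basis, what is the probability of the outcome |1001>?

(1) The amplitude on |0001> is 1/2.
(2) Outcome |0100> occurs with probability 1/4.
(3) The final state's coefficient on |1100> equals 0.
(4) The probability of measuring |1001> is 0.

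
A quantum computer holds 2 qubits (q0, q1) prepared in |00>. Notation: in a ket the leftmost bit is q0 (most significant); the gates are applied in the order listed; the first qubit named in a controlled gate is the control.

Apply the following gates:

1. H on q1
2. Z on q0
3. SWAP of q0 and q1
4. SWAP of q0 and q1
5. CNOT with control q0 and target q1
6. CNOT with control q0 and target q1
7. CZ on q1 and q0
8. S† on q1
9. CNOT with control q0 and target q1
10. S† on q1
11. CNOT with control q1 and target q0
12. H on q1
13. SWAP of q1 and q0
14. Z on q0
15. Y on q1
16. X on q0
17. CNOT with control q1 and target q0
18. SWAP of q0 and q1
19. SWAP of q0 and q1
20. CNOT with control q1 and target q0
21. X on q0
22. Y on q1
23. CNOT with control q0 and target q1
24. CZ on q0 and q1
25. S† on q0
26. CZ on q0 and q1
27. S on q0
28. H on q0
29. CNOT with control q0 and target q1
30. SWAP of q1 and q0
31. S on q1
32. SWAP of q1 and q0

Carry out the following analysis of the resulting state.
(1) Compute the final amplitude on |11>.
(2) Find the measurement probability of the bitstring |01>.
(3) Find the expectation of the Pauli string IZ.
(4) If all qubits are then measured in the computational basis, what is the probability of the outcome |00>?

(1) The final state's coefficient on |11> equals sqrt(2)*I/2.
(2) Outcome |01> occurs with probability 1/2.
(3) In the final state, IZ has expectation -1.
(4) The probability of measuring |00> is 0.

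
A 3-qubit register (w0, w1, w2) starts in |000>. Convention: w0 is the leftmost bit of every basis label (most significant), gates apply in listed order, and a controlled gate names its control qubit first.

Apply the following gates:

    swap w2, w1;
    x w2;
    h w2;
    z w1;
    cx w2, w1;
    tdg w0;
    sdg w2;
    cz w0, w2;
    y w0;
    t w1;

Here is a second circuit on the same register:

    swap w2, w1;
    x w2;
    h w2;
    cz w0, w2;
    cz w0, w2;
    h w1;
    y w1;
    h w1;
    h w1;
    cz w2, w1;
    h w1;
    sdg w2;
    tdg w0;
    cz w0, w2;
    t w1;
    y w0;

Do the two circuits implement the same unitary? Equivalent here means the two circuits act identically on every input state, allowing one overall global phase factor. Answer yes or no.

No: there is an input state on which the two circuits produce genuinely different outputs (not merely differing by a phase).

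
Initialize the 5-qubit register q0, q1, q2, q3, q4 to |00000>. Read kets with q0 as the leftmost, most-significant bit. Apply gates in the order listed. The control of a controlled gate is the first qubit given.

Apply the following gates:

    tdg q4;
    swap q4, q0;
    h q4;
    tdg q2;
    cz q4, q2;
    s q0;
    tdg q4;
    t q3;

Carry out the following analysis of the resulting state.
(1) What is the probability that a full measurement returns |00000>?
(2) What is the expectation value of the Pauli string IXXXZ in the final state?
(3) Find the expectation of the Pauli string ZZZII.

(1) The probability of measuring |00000> is 1/2.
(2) In the final state, IXXXZ has expectation 0.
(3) The expectation value of ZZZII is 1.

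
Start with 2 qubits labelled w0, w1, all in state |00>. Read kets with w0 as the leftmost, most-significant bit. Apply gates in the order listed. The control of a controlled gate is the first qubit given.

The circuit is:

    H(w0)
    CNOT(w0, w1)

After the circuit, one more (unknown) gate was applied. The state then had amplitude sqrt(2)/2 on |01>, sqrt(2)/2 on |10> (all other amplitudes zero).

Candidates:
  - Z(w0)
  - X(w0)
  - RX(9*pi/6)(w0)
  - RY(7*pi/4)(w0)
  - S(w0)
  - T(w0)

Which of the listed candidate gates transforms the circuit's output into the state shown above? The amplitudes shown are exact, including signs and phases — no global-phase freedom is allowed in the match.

It was X(w0) that produced the state shown.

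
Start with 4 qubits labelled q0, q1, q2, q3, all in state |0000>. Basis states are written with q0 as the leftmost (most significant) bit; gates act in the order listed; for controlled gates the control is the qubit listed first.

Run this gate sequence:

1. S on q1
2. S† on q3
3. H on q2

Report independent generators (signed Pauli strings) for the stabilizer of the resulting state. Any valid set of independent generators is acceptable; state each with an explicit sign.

The final state is stabilized by the group generated by +IIXI, +ZIII, +IZII, +IIIZ; other independent generating sets are equally valid.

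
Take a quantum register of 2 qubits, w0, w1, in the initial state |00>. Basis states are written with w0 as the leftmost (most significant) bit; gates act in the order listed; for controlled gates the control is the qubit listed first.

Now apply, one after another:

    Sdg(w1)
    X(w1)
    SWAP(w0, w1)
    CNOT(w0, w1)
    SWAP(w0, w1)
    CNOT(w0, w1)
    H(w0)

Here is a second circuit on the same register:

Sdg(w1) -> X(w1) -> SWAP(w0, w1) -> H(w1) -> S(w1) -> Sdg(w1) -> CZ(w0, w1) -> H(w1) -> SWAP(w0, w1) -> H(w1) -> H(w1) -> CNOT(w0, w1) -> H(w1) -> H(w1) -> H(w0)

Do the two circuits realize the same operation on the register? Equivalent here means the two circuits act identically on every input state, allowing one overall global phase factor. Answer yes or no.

Yes: on every input state the two circuits agree up to one overall phase factor.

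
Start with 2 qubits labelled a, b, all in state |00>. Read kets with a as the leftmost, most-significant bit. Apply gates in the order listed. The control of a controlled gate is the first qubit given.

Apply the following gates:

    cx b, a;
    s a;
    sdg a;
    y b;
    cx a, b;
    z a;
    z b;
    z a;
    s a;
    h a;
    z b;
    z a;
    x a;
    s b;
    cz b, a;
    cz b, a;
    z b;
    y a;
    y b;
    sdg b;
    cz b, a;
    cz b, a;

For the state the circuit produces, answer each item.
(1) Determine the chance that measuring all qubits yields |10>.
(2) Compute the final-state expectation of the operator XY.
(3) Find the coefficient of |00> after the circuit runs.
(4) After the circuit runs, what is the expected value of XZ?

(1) The probability of measuring |10> is 1/2.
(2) The observable XY averages to 0.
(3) The final state's coefficient on |00> equals -sqrt(2)/2.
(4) The expectation value of XZ is 1.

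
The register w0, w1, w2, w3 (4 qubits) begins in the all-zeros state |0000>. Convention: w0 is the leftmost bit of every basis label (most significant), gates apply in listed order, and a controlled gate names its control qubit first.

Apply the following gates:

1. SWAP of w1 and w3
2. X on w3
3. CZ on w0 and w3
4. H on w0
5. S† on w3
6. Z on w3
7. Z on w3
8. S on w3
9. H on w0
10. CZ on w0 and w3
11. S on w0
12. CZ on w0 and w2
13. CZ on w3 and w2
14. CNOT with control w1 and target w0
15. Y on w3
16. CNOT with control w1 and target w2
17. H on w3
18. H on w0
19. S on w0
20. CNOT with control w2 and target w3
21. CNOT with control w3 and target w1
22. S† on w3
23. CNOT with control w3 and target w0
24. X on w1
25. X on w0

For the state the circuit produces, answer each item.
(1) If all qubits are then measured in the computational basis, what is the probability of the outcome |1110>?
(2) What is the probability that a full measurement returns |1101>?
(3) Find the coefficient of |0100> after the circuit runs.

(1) The probability of measuring |1110> is 0. Key observation: steps 3-10 multiply out to the identity, so the circuit reduces to the remaining gates.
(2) The probability of measuring |1101> is 0.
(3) |0100> carries amplitude 1/2 in the final state.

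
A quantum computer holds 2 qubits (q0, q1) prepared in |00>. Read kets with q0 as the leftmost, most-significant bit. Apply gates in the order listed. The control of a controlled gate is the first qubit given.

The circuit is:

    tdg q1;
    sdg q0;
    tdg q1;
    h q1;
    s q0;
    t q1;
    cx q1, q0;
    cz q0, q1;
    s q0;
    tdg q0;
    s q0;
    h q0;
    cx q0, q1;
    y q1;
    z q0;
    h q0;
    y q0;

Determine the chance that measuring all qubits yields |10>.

The probability of measuring |10> is 0.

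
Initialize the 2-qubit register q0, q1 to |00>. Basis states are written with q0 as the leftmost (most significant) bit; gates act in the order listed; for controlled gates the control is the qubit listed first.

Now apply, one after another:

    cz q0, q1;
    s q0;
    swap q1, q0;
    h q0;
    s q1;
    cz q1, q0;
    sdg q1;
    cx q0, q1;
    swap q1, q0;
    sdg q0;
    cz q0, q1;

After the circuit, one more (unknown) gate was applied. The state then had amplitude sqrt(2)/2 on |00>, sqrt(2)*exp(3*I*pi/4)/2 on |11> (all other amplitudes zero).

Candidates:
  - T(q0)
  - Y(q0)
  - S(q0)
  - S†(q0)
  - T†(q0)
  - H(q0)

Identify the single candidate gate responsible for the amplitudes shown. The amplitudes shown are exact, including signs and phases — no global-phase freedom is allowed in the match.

The unique candidate consistent with the amplitudes is T(q0).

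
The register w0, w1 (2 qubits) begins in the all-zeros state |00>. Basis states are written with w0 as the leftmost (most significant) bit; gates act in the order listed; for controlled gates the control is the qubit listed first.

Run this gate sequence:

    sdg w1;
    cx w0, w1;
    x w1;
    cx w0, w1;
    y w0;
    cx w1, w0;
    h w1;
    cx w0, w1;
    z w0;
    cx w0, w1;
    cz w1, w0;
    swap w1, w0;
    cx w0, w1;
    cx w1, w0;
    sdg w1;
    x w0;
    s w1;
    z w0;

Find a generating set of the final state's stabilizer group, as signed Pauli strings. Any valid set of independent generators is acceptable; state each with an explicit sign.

One valid set of independent stabilizer generators is -IX, -ZI (any independent generating set of the same group is equally correct).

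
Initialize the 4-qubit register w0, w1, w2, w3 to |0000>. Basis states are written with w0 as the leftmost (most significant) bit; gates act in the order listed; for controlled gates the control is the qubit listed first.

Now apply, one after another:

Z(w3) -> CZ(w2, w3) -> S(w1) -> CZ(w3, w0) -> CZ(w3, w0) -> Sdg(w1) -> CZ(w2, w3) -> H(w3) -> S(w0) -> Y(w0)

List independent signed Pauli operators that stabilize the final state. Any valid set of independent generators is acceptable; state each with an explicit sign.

The final state is stabilized by the group generated by +IIIX, -ZIII, +IZII, +IIZI; other independent generating sets are equally valid. Key observation: gates 2-7 undo each other exactly, leaving only the rest of the circuit to track.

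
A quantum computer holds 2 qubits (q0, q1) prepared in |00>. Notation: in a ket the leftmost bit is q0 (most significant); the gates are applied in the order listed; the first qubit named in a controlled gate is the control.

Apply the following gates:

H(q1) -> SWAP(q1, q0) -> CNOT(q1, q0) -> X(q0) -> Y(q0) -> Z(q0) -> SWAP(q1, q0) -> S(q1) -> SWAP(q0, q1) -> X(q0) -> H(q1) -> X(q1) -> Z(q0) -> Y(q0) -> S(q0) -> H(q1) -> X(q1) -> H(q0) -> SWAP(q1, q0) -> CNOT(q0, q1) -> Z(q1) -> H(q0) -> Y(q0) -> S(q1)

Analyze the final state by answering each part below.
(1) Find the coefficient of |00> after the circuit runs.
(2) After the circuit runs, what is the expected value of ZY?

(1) The final state's coefficient on |00> equals sqrt(2)*I/2.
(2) In the final state, ZY has expectation 0.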